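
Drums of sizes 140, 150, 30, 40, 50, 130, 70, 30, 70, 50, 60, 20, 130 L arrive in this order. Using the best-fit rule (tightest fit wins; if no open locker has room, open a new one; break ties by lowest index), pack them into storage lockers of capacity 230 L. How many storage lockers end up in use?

5

  140 → locker 1 (new)  [load 140/230]
  150 → locker 2 (new)  [load 150/230]
  30 → locker 2  [load 180/230]
  40 → locker 2  [load 220/230]
  50 → locker 1  [load 190/230]
  130 → locker 3 (new)  [load 130/230]
  70 → locker 3  [load 200/230]
  30 → locker 3  [load 230/230]
  70 → locker 4 (new)  [load 70/230]
  50 → locker 4  [load 120/230]
  60 → locker 4  [load 180/230]
  20 → locker 1  [load 210/230]
  130 → locker 5 (new)  [load 130/230]
5 storage lockers opened.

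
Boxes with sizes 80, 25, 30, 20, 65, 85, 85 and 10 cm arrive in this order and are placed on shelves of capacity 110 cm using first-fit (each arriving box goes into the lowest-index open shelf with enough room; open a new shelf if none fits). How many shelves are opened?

  80 → shelf 1 (new)  [load 80/110]
  25 → shelf 1  [load 105/110]
  30 → shelf 2 (new)  [load 30/110]
  20 → shelf 2  [load 50/110]
  65 → shelf 3 (new)  [load 65/110]
  85 → shelf 4 (new)  [load 85/110]
  85 → shelf 5 (new)  [load 85/110]
  10 → shelf 2  [load 60/110]
5 shelves opened.

5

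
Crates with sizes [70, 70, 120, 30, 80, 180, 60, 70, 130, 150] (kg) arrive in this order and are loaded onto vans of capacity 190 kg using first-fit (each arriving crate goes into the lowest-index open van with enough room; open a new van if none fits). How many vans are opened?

6

  70 → van 1 (new)  [load 70/190]
  70 → van 1  [load 140/190]
  120 → van 2 (new)  [load 120/190]
  30 → van 1  [load 170/190]
  80 → van 3 (new)  [load 80/190]
  180 → van 4 (new)  [load 180/190]
  60 → van 2  [load 180/190]
  70 → van 3  [load 150/190]
  130 → van 5 (new)  [load 130/190]
  150 → van 6 (new)  [load 150/190]
6 vans opened.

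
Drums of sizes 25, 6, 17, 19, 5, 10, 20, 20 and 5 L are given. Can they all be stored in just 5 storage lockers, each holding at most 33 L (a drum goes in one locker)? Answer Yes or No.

A valid assignment using 5 storage lockers:
  locker 1: 25 + 6 = 31
  locker 2: 20 + 10 = 30
  locker 3: 20 + 5 + 5 = 30
  locker 4: 19 = 19
  locker 5: 17 = 17
Every load is within 33 L, so 5 storage lockers suffice.

Yes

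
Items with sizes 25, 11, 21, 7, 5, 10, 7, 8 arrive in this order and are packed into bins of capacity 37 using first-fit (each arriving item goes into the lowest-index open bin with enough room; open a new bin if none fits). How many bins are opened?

  25 → bin 1 (new)  [load 25/37]
  11 → bin 1  [load 36/37]
  21 → bin 2 (new)  [load 21/37]
  7 → bin 2  [load 28/37]
  5 → bin 2  [load 33/37]
  10 → bin 3 (new)  [load 10/37]
  7 → bin 3  [load 17/37]
  8 → bin 3  [load 25/37]
3 bins opened.

3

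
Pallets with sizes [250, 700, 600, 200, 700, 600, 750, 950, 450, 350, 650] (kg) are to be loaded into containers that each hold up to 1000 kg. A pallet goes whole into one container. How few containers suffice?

Total = 950 + 750 + 700 + 700 + 650 + 600 + 600 + 450 + 350 + 250 + 200 = 6200 kg.
Lower bound: ⌈6200/1000⌉ = 7 containers.
A packing using 8 containers:
  container 1: 950 = 950
  container 2: 750 + 250 = 1000
  container 3: 700 + 200 = 900
  container 4: 700 = 700
  container 5: 650 + 350 = 1000
  container 6: 600 = 600
  container 7: 600 = 600
  container 8: 450 = 450
No arrangement into 7 containers stays within capacity, so 8 is optimal.

8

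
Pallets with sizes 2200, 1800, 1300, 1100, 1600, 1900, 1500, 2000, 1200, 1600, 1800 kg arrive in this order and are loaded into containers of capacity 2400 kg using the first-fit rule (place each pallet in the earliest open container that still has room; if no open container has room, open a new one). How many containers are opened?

  2200 → container 1 (new)  [load 2200/2400]
  1800 → container 2 (new)  [load 1800/2400]
  1300 → container 3 (new)  [load 1300/2400]
  1100 → container 3  [load 2400/2400]
  1600 → container 4 (new)  [load 1600/2400]
  1900 → container 5 (new)  [load 1900/2400]
  1500 → container 6 (new)  [load 1500/2400]
  2000 → container 7 (new)  [load 2000/2400]
  1200 → container 8 (new)  [load 1200/2400]
  1600 → container 9 (new)  [load 1600/2400]
  1800 → container 10 (new)  [load 1800/2400]
10 containers opened.

10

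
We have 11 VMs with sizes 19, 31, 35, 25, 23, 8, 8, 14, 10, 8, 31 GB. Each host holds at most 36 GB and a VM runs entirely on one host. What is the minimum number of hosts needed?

7

Total = 35 + 31 + 31 + 25 + 23 + 19 + 14 + 10 + 8 + 8 + 8 = 212 GB.
Lower bound: ⌈212/36⌉ = 6 hosts.
A packing using 7 hosts:
  host 1: 35 = 35
  host 2: 31 = 31
  host 3: 31 = 31
  host 4: 25 + 10 = 35
  host 5: 23 + 8 = 31
  host 6: 19 + 14 = 33
  host 7: 8 + 8 = 16
No arrangement into 6 hosts stays within capacity, so 7 is optimal.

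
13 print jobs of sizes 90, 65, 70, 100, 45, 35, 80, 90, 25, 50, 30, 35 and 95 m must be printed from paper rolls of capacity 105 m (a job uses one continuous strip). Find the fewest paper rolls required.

Total = 100 + 95 + 90 + 90 + 80 + 70 + 65 + 50 + 45 + 35 + 35 + 30 + 25 = 810 m.
Lower bound: ⌈810/105⌉ = 8 paper rolls.
A packing using 9 paper rolls:
  roll 1: 100 = 100
  roll 2: 95 = 95
  roll 3: 90 = 90
  roll 4: 90 = 90
  roll 5: 80 + 25 = 105
  roll 6: 70 + 35 = 105
  roll 7: 65 + 35 = 100
  roll 8: 50 + 45 = 95
  roll 9: 30 = 30
No arrangement into 8 paper rolls stays within capacity, so 9 is optimal.

9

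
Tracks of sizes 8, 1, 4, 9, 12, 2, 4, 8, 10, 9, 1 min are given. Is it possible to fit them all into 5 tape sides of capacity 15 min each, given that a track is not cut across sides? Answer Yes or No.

Total = 68 min; ⌈68/15⌉ = 5.
6 tracks each exceed half the capacity and cannot share a side, forcing at least 6 tape sides.
At least 6 tape sides are required, but only 5 are allowed.

No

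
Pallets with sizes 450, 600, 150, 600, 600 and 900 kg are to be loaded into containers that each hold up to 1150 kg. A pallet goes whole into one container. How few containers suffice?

Total = 900 + 600 + 600 + 600 + 450 + 150 = 3300 kg.
Lower bound: ⌈3300/1150⌉ = 3 containers.
Also, 4 pallets each exceed 575 kg, and no two of those can share a container, so at least 4 containers are needed.
A packing using 4 containers:
  container 1: 900 + 150 = 1050
  container 2: 600 + 450 = 1050
  container 3: 600 = 600
  container 4: 600 = 600
This matches the lower bound, so 4 is optimal.

4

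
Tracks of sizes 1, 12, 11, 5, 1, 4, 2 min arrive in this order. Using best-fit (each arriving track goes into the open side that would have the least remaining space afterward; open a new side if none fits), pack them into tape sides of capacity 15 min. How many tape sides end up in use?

3

  1 → side 1 (new)  [load 1/15]
  12 → side 1  [load 13/15]
  11 → side 2 (new)  [load 11/15]
  5 → side 3 (new)  [load 5/15]
  1 → side 1  [load 14/15]
  4 → side 2  [load 15/15]
  2 → side 3  [load 7/15]
3 tape sides opened.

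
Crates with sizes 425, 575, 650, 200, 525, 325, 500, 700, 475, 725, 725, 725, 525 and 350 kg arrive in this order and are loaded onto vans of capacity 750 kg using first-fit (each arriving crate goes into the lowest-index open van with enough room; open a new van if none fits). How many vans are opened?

12

  425 → van 1 (new)  [load 425/750]
  575 → van 2 (new)  [load 575/750]
  650 → van 3 (new)  [load 650/750]
  200 → van 1  [load 625/750]
  525 → van 4 (new)  [load 525/750]
  325 → van 5 (new)  [load 325/750]
  500 → van 6 (new)  [load 500/750]
  700 → van 7 (new)  [load 700/750]
  475 → van 8 (new)  [load 475/750]
  725 → van 9 (new)  [load 725/750]
  725 → van 10 (new)  [load 725/750]
  725 → van 11 (new)  [load 725/750]
  525 → van 12 (new)  [load 525/750]
  350 → van 5  [load 675/750]
12 vans opened.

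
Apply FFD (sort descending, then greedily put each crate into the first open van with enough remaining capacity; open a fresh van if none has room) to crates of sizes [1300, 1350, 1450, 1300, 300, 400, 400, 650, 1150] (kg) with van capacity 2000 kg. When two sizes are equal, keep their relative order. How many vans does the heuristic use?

Sorted descending: 1450, 1350, 1300, 1300, 1150, 650, 400, 400, 300.
  1450 → van 1 (new)  [load 1450/2000]
  1350 → van 2 (new)  [load 1350/2000]
  1300 → van 3 (new)  [load 1300/2000]
  1300 → van 4 (new)  [load 1300/2000]
  1150 → van 5 (new)  [load 1150/2000]
  650 → van 2  [load 2000/2000]
  400 → van 1  [load 1850/2000]
  400 → van 3  [load 1700/2000]
  300 → van 3  [load 2000/2000]
5 vans opened.

5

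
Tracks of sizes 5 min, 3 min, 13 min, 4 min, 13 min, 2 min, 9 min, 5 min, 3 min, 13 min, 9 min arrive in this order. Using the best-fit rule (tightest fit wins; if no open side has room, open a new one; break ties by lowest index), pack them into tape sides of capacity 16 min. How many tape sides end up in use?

6

  5 → side 1 (new)  [load 5/16]
  3 → side 1  [load 8/16]
  13 → side 2 (new)  [load 13/16]
  4 → side 1  [load 12/16]
  13 → side 3 (new)  [load 13/16]
  2 → side 2  [load 15/16]
  9 → side 4 (new)  [load 9/16]
  5 → side 4  [load 14/16]
  3 → side 3  [load 16/16]
  13 → side 5 (new)  [load 13/16]
  9 → side 6 (new)  [load 9/16]
6 tape sides opened.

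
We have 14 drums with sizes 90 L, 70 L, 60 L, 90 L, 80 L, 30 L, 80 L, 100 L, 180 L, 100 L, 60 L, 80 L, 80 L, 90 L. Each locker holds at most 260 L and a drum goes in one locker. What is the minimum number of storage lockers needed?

Total = 180 + 100 + 100 + 90 + 90 + 90 + 80 + 80 + 80 + 80 + 70 + 60 + 60 + 30 = 1190 L.
Lower bound: ⌈1190/260⌉ = 5 storage lockers.
A packing using 5 storage lockers:
  locker 1: 180 + 80 = 260
  locker 2: 100 + 100 + 60 = 260
  locker 3: 90 + 90 + 80 = 260
  locker 4: 90 + 80 + 80 = 250
  locker 5: 70 + 60 + 30 = 160
This matches the lower bound, so 5 is optimal.

5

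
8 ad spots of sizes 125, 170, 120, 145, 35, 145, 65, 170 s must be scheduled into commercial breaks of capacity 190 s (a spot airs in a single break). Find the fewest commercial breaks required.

Total = 170 + 170 + 145 + 145 + 125 + 120 + 65 + 35 = 975 s.
Lower bound: ⌈975/190⌉ = 6 commercial breaks.
A packing using 6 commercial breaks:
  break 1: 170 = 170
  break 2: 170 = 170
  break 3: 145 + 35 = 180
  break 4: 145 = 145
  break 5: 125 + 65 = 190
  break 6: 120 = 120
This matches the lower bound, so 6 is optimal.

6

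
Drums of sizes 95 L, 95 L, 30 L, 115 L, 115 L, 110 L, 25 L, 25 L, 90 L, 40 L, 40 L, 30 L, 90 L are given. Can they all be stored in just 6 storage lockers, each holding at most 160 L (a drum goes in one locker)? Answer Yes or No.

No

Total = 900 L; ⌈900/160⌉ = 6.
7 drums each exceed half the capacity and cannot share a locker, forcing at least 7 storage lockers.
At least 7 storage lockers are required, but only 6 are allowed.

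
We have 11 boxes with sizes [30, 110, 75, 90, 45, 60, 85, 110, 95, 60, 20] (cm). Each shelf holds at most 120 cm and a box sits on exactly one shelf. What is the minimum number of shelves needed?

Total = 110 + 110 + 95 + 90 + 85 + 75 + 60 + 60 + 45 + 30 + 20 = 780 cm.
Lower bound: ⌈780/120⌉ = 7 shelves.
A packing using 7 shelves:
  shelf 1: 110 = 110
  shelf 2: 110 = 110
  shelf 3: 95 + 20 = 115
  shelf 4: 90 + 30 = 120
  shelf 5: 85 = 85
  shelf 6: 75 + 45 = 120
  shelf 7: 60 + 60 = 120
This matches the lower bound, so 7 is optimal.

7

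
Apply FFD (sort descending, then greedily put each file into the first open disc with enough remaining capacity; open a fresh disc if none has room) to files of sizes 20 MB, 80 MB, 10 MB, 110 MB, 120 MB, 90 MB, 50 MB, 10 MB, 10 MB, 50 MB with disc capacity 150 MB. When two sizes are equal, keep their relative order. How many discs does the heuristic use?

4

Sorted descending: 120, 110, 90, 80, 50, 50, 20, 10, 10, 10.
  120 → disc 1 (new)  [load 120/150]
  110 → disc 2 (new)  [load 110/150]
  90 → disc 3 (new)  [load 90/150]
  80 → disc 4 (new)  [load 80/150]
  50 → disc 3  [load 140/150]
  50 → disc 4  [load 130/150]
  20 → disc 1  [load 140/150]
  10 → disc 1  [load 150/150]
  10 → disc 2  [load 120/150]
  10 → disc 2  [load 130/150]
4 discs opened.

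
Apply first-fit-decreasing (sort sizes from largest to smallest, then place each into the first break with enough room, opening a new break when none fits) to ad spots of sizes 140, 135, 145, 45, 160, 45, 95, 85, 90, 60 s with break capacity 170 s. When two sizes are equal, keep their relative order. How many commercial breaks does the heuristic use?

Sorted descending: 160, 145, 140, 135, 95, 90, 85, 60, 45, 45.
  160 → break 1 (new)  [load 160/170]
  145 → break 2 (new)  [load 145/170]
  140 → break 3 (new)  [load 140/170]
  135 → break 4 (new)  [load 135/170]
  95 → break 5 (new)  [load 95/170]
  90 → break 6 (new)  [load 90/170]
  85 → break 7 (new)  [load 85/170]
  60 → break 5  [load 155/170]
  45 → break 6  [load 135/170]
  45 → break 7  [load 130/170]
7 commercial breaks opened.

7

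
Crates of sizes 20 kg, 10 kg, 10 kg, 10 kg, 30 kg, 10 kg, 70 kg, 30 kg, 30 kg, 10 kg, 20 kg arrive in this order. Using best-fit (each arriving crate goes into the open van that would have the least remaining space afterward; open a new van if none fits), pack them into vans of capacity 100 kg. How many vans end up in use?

3

  20 → van 1 (new)  [load 20/100]
  10 → van 1  [load 30/100]
  10 → van 1  [load 40/100]
  10 → van 1  [load 50/100]
  30 → van 1  [load 80/100]
  10 → van 1  [load 90/100]
  70 → van 2 (new)  [load 70/100]
  30 → van 2  [load 100/100]
  30 → van 3 (new)  [load 30/100]
  10 → van 1  [load 100/100]
  20 → van 3  [load 50/100]
3 vans opened.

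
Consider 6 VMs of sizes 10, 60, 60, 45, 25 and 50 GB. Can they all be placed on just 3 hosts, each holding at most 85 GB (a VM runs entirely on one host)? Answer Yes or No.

Total = 250 GB; ⌈250/85⌉ = 3.
4 VMs each exceed half the capacity and cannot share a host, forcing at least 4 hosts.
At least 4 hosts are required, but only 3 are allowed.

No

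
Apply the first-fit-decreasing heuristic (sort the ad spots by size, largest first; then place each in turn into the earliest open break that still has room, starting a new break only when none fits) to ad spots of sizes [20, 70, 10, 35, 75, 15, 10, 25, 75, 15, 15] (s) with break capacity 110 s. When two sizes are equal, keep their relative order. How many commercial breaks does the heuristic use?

4

Sorted descending: 75, 75, 70, 35, 25, 20, 15, 15, 15, 10, 10.
  75 → break 1 (new)  [load 75/110]
  75 → break 2 (new)  [load 75/110]
  70 → break 3 (new)  [load 70/110]
  35 → break 1  [load 110/110]
  25 → break 2  [load 100/110]
  20 → break 3  [load 90/110]
  15 → break 3  [load 105/110]
  15 → break 4 (new)  [load 15/110]
  15 → break 4  [load 30/110]
  10 → break 2  [load 110/110]
  10 → break 4  [load 40/110]
4 commercial breaks opened.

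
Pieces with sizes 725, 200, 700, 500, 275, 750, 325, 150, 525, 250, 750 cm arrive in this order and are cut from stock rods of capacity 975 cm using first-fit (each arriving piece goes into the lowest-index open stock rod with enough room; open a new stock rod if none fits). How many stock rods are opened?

6

  725 → stock rod 1 (new)  [load 725/975]
  200 → stock rod 1  [load 925/975]
  700 → stock rod 2 (new)  [load 700/975]
  500 → stock rod 3 (new)  [load 500/975]
  275 → stock rod 2  [load 975/975]
  750 → stock rod 4 (new)  [load 750/975]
  325 → stock rod 3  [load 825/975]
  150 → stock rod 3  [load 975/975]
  525 → stock rod 5 (new)  [load 525/975]
  250 → stock rod 5  [load 775/975]
  750 → stock rod 6 (new)  [load 750/975]
6 stock rods opened.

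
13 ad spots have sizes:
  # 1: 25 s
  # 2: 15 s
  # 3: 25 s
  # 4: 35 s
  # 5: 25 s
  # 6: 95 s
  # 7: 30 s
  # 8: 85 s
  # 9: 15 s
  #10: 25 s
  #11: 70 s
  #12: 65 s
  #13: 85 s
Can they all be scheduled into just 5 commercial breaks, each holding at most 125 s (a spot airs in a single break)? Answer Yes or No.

A valid assignment using 5 commercial breaks:
  break 1: 95 + 30 = 125
  break 2: 85 + 35 = 120
  break 3: 85 + 25 + 15 = 125
  break 4: 70 + 25 + 25 = 120
  break 5: 65 + 25 + 15 = 105
Every load is within 125 s, so 5 commercial breaks suffice.

Yes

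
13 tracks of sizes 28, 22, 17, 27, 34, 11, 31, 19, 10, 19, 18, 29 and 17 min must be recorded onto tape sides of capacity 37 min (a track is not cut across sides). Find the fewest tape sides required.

Total = 34 + 31 + 29 + 28 + 27 + 22 + 19 + 19 + 18 + 17 + 17 + 11 + 10 = 282 min.
Lower bound: ⌈282/37⌉ = 8 tape sides.
A packing using 9 tape sides:
  side 1: 34 = 34
  side 2: 31 = 31
  side 3: 29 = 29
  side 4: 28 = 28
  side 5: 27 + 10 = 37
  side 6: 22 + 11 = 33
  side 7: 19 + 18 = 37
  side 8: 19 + 17 = 36
  side 9: 17 = 17
No arrangement into 8 tape sides stays within capacity, so 9 is optimal.

9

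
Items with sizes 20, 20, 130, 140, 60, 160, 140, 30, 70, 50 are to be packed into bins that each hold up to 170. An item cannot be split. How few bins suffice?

Total = 160 + 140 + 140 + 130 + 70 + 60 + 50 + 30 + 20 + 20 = 820.
Lower bound: ⌈820/170⌉ = 5 bins.
A packing using 6 bins:
  bin 1: 160 = 160
  bin 2: 140 + 30 = 170
  bin 3: 140 + 20 = 160
  bin 4: 130 + 20 = 150
  bin 5: 70 + 60 = 130
  bin 6: 50 = 50
No arrangement into 5 bins stays within capacity, so 6 is optimal.

6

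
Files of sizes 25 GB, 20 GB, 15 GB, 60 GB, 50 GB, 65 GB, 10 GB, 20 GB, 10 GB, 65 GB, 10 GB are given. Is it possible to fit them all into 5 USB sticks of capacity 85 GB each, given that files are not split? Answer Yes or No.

A valid assignment using 5 USB sticks:
  USB stick 1: 65 + 20 = 85
  USB stick 2: 65 + 20 = 85
  USB stick 3: 60 + 25 = 85
  USB stick 4: 50 + 15 + 10 + 10 = 85
  USB stick 5: 10 = 10
Every load is within 85 GB, so 5 USB sticks suffice.

Yes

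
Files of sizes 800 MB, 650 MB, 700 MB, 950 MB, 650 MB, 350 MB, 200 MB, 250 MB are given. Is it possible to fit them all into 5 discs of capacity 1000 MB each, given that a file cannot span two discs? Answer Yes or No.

Yes

A valid assignment using 5 discs:
  disc 1: 950 = 950
  disc 2: 800 + 200 = 1000
  disc 3: 700 + 250 = 950
  disc 4: 650 + 350 = 1000
  disc 5: 650 = 650
Every load is within 1000 MB, so 5 discs suffice.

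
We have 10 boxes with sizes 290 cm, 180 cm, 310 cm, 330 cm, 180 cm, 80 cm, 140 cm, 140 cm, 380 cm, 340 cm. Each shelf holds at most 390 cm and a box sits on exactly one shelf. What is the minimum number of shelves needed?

Total = 380 + 340 + 330 + 310 + 290 + 180 + 180 + 140 + 140 + 80 = 2370 cm.
Lower bound: ⌈2370/390⌉ = 7 shelves.
A packing using 7 shelves:
  shelf 1: 380 = 380
  shelf 2: 340 = 340
  shelf 3: 330 = 330
  shelf 4: 310 + 80 = 390
  shelf 5: 290 = 290
  shelf 6: 180 + 180 = 360
  shelf 7: 140 + 140 = 280
This matches the lower bound, so 7 is optimal.

7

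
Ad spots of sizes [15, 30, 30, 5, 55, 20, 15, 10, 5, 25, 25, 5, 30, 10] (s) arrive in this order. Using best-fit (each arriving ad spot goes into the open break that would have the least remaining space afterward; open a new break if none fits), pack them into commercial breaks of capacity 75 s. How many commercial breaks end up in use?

4

  15 → break 1 (new)  [load 15/75]
  30 → break 1  [load 45/75]
  30 → break 1  [load 75/75]
  5 → break 2 (new)  [load 5/75]
  55 → break 2  [load 60/75]
  20 → break 3 (new)  [load 20/75]
  15 → break 2  [load 75/75]
  10 → break 3  [load 30/75]
  5 → break 3  [load 35/75]
  25 → break 3  [load 60/75]
  25 → break 4 (new)  [load 25/75]
  5 → break 3  [load 65/75]
  30 → break 4  [load 55/75]
  10 → break 3  [load 75/75]
4 commercial breaks opened.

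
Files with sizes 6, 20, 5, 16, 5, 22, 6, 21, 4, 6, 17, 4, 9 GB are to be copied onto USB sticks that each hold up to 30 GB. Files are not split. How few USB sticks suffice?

5

Total = 22 + 21 + 20 + 17 + 16 + 9 + 6 + 6 + 6 + 5 + 5 + 4 + 4 = 141 GB.
Lower bound: ⌈141/30⌉ = 5 USB sticks.
A packing using 5 USB sticks:
  USB stick 1: 22 + 6 = 28
  USB stick 2: 21 + 9 = 30
  USB stick 3: 20 + 6 + 4 = 30
  USB stick 4: 17 + 6 + 5 = 28
  USB stick 5: 16 + 5 + 4 = 25
This matches the lower bound, so 5 is optimal.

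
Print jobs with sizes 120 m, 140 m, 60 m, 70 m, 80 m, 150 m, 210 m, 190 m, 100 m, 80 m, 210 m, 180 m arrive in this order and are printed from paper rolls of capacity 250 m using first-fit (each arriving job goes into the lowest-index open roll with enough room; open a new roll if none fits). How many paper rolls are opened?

  120 → roll 1 (new)  [load 120/250]
  140 → roll 2 (new)  [load 140/250]
  60 → roll 1  [load 180/250]
  70 → roll 1  [load 250/250]
  80 → roll 2  [load 220/250]
  150 → roll 3 (new)  [load 150/250]
  210 → roll 4 (new)  [load 210/250]
  190 → roll 5 (new)  [load 190/250]
  100 → roll 3  [load 250/250]
  80 → roll 6 (new)  [load 80/250]
  210 → roll 7 (new)  [load 210/250]
  180 → roll 8 (new)  [load 180/250]
8 paper rolls opened.

8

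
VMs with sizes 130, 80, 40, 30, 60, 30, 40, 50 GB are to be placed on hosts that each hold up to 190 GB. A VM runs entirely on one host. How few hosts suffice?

Total = 130 + 80 + 60 + 50 + 40 + 40 + 30 + 30 = 460 GB.
Lower bound: ⌈460/190⌉ = 3 hosts.
A packing using 3 hosts:
  host 1: 130 + 60 = 190
  host 2: 80 + 50 + 40 = 170
  host 3: 40 + 30 + 30 = 100
This matches the lower bound, so 3 is optimal.

3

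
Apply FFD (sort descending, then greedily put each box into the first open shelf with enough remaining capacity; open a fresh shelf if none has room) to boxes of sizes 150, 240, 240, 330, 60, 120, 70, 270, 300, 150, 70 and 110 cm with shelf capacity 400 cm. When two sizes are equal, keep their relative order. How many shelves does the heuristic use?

Sorted descending: 330, 300, 270, 240, 240, 150, 150, 120, 110, 70, 70, 60.
  330 → shelf 1 (new)  [load 330/400]
  300 → shelf 2 (new)  [load 300/400]
  270 → shelf 3 (new)  [load 270/400]
  240 → shelf 4 (new)  [load 240/400]
  240 → shelf 5 (new)  [load 240/400]
  150 → shelf 4  [load 390/400]
  150 → shelf 5  [load 390/400]
  120 → shelf 3  [load 390/400]
  110 → shelf 6 (new)  [load 110/400]
  70 → shelf 1  [load 400/400]
  70 → shelf 2  [load 370/400]
  60 → shelf 6  [load 170/400]
6 shelves opened.

6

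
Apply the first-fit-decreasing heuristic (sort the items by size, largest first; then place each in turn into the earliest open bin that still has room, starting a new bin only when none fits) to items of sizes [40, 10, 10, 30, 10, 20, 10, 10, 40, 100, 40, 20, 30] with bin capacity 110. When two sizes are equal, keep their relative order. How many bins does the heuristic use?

Sorted descending: 100, 40, 40, 40, 30, 30, 20, 20, 10, 10, 10, 10, 10.
  100 → bin 1 (new)  [load 100/110]
  40 → bin 2 (new)  [load 40/110]
  40 → bin 2  [load 80/110]
  40 → bin 3 (new)  [load 40/110]
  30 → bin 2  [load 110/110]
  30 → bin 3  [load 70/110]
  20 → bin 3  [load 90/110]
  20 → bin 3  [load 110/110]
  10 → bin 1  [load 110/110]
  10 → bin 4 (new)  [load 10/110]
  10 → bin 4  [load 20/110]
  10 → bin 4  [load 30/110]
  10 → bin 4  [load 40/110]
4 bins opened.

4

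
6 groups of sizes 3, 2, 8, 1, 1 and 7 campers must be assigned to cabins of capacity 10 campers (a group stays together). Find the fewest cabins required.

Total = 8 + 7 + 3 + 2 + 1 + 1 = 22 campers.
Lower bound: ⌈22/10⌉ = 3 cabins.
A packing using 3 cabins:
  cabin 1: 8 + 2 = 10
  cabin 2: 7 + 3 = 10
  cabin 3: 1 + 1 = 2
This matches the lower bound, so 3 is optimal.

3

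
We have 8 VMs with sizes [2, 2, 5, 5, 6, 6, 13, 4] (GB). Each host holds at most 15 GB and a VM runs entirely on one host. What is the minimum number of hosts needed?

3

Total = 13 + 6 + 6 + 5 + 5 + 4 + 2 + 2 = 43 GB.
Lower bound: ⌈43/15⌉ = 3 hosts.
A packing using 3 hosts:
  host 1: 13 + 2 = 15
  host 2: 6 + 6 + 2 = 14
  host 3: 5 + 5 + 4 = 14
This matches the lower bound, so 3 is optimal.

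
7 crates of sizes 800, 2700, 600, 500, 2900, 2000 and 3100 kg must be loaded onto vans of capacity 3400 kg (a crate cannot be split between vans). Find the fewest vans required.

Total = 3100 + 2900 + 2700 + 2000 + 800 + 600 + 500 = 12600 kg.
Lower bound: ⌈12600/3400⌉ = 4 vans.
A packing using 4 vans:
  van 1: 3100 = 3100
  van 2: 2900 + 500 = 3400
  van 3: 2700 + 600 = 3300
  van 4: 2000 + 800 = 2800
This matches the lower bound, so 4 is optimal.

4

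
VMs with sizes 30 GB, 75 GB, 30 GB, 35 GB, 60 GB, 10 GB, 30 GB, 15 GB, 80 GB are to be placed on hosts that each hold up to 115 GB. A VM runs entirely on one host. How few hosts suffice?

Total = 80 + 75 + 60 + 35 + 30 + 30 + 30 + 15 + 10 = 365 GB.
Lower bound: ⌈365/115⌉ = 4 hosts.
A packing using 4 hosts:
  host 1: 80 + 35 = 115
  host 2: 75 + 30 + 10 = 115
  host 3: 60 + 30 + 15 = 105
  host 4: 30 = 30
This matches the lower bound, so 4 is optimal.

4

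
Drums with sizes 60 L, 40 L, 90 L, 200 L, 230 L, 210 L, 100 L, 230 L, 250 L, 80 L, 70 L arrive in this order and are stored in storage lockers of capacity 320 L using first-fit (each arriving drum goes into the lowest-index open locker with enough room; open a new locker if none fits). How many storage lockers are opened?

  60 → locker 1 (new)  [load 60/320]
  40 → locker 1  [load 100/320]
  90 → locker 1  [load 190/320]
  200 → locker 2 (new)  [load 200/320]
  230 → locker 3 (new)  [load 230/320]
  210 → locker 4 (new)  [load 210/320]
  100 → locker 1  [load 290/320]
  230 → locker 5 (new)  [load 230/320]
  250 → locker 6 (new)  [load 250/320]
  80 → locker 2  [load 280/320]
  70 → locker 3  [load 300/320]
6 storage lockers opened.

6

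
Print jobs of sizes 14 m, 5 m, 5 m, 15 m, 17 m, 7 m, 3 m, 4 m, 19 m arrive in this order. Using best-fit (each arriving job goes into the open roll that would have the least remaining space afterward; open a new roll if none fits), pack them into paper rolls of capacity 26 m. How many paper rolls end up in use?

  14 → roll 1 (new)  [load 14/26]
  5 → roll 1  [load 19/26]
  5 → roll 1  [load 24/26]
  15 → roll 2 (new)  [load 15/26]
  17 → roll 3 (new)  [load 17/26]
  7 → roll 3  [load 24/26]
  3 → roll 2  [load 18/26]
  4 → roll 2  [load 22/26]
  19 → roll 4 (new)  [load 19/26]
4 paper rolls opened.

4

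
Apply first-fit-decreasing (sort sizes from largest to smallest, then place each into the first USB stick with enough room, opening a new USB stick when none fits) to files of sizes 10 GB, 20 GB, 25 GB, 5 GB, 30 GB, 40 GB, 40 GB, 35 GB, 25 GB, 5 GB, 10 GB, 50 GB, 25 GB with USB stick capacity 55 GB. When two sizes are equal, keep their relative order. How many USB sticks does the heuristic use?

6

Sorted descending: 50, 40, 40, 35, 30, 25, 25, 25, 20, 10, 10, 5, 5.
  50 → USB stick 1 (new)  [load 50/55]
  40 → USB stick 2 (new)  [load 40/55]
  40 → USB stick 3 (new)  [load 40/55]
  35 → USB stick 4 (new)  [load 35/55]
  30 → USB stick 5 (new)  [load 30/55]
  25 → USB stick 5  [load 55/55]
  25 → USB stick 6 (new)  [load 25/55]
  25 → USB stick 6  [load 50/55]
  20 → USB stick 4  [load 55/55]
  10 → USB stick 2  [load 50/55]
  10 → USB stick 3  [load 50/55]
  5 → USB stick 1  [load 55/55]
  5 → USB stick 2  [load 55/55]
6 USB sticks opened.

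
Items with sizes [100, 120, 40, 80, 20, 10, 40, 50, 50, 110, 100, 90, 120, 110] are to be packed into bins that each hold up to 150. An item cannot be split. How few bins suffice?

8

Total = 120 + 120 + 110 + 110 + 100 + 100 + 90 + 80 + 50 + 50 + 40 + 40 + 20 + 10 = 1040.
Lower bound: ⌈1040/150⌉ = 7 bins.
Also, 8 items each exceed 75, and no two of those can share a bin, so at least 8 bins are needed.
A packing using 8 bins:
  bin 1: 120 + 20 + 10 = 150
  bin 2: 120 = 120
  bin 3: 110 + 40 = 150
  bin 4: 110 + 40 = 150
  bin 5: 100 + 50 = 150
  bin 6: 100 + 50 = 150
  bin 7: 90 = 90
  bin 8: 80 = 80
This matches the lower bound, so 8 is optimal.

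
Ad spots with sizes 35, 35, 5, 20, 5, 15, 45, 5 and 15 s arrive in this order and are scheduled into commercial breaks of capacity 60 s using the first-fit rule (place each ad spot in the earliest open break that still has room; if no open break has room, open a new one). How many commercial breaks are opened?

  35 → break 1 (new)  [load 35/60]
  35 → break 2 (new)  [load 35/60]
  5 → break 1  [load 40/60]
  20 → break 1  [load 60/60]
  5 → break 2  [load 40/60]
  15 → break 2  [load 55/60]
  45 → break 3 (new)  [load 45/60]
  5 → break 2  [load 60/60]
  15 → break 3  [load 60/60]
3 commercial breaks opened.

3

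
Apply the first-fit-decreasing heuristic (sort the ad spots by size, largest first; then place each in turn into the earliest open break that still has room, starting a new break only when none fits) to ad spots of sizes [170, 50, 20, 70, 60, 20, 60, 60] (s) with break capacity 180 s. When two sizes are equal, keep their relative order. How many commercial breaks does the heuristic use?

3

Sorted descending: 170, 70, 60, 60, 60, 50, 20, 20.
  170 → break 1 (new)  [load 170/180]
  70 → break 2 (new)  [load 70/180]
  60 → break 2  [load 130/180]
  60 → break 3 (new)  [load 60/180]
  60 → break 3  [load 120/180]
  50 → break 2  [load 180/180]
  20 → break 3  [load 140/180]
  20 → break 3  [load 160/180]
3 commercial breaks opened.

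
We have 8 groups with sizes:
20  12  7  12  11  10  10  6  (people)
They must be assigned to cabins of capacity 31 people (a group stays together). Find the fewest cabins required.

3

Total = 20 + 12 + 12 + 11 + 10 + 10 + 7 + 6 = 88 people.
Lower bound: ⌈88/31⌉ = 3 cabins.
A packing using 3 cabins:
  cabin 1: 20 + 11 = 31
  cabin 2: 12 + 12 + 7 = 31
  cabin 3: 10 + 10 + 6 = 26
This matches the lower bound, so 3 is optimal.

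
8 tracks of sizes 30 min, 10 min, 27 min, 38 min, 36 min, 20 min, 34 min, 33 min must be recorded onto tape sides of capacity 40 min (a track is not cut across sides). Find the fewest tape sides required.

Total = 38 + 36 + 34 + 33 + 30 + 27 + 20 + 10 = 228 min.
Lower bound: ⌈228/40⌉ = 6 tape sides.
A packing using 7 tape sides:
  side 1: 38 = 38
  side 2: 36 = 36
  side 3: 34 = 34
  side 4: 33 = 33
  side 5: 30 + 10 = 40
  side 6: 27 = 27
  side 7: 20 = 20
No arrangement into 6 tape sides stays within capacity, so 7 is optimal.

7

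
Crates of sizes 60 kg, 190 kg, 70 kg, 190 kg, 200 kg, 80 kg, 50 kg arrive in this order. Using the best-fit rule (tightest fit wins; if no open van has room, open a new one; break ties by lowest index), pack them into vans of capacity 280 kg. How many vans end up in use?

4

  60 → van 1 (new)  [load 60/280]
  190 → van 1  [load 250/280]
  70 → van 2 (new)  [load 70/280]
  190 → van 2  [load 260/280]
  200 → van 3 (new)  [load 200/280]
  80 → van 3  [load 280/280]
  50 → van 4 (new)  [load 50/280]
4 vans opened.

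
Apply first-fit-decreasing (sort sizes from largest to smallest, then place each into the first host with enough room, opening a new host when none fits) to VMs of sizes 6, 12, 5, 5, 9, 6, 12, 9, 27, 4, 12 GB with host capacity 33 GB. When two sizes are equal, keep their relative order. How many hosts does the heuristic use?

4

Sorted descending: 27, 12, 12, 12, 9, 9, 6, 6, 5, 5, 4.
  27 → host 1 (new)  [load 27/33]
  12 → host 2 (new)  [load 12/33]
  12 → host 2  [load 24/33]
  12 → host 3 (new)  [load 12/33]
  9 → host 2  [load 33/33]
  9 → host 3  [load 21/33]
  6 → host 1  [load 33/33]
  6 → host 3  [load 27/33]
  5 → host 3  [load 32/33]
  5 → host 4 (new)  [load 5/33]
  4 → host 4  [load 9/33]
4 hosts opened.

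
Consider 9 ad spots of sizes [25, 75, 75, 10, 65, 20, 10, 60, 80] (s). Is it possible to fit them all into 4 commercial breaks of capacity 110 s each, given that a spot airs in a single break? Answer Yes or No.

No

Total = 420 s; ⌈420/110⌉ = 4.
5 ad spots each exceed half the capacity and cannot share a break, forcing at least 5 commercial breaks.
At least 5 commercial breaks are required, but only 4 are allowed.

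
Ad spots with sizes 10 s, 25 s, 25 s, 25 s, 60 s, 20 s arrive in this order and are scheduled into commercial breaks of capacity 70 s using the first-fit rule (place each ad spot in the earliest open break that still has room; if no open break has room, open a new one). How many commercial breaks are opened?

3

  10 → break 1 (new)  [load 10/70]
  25 → break 1  [load 35/70]
  25 → break 1  [load 60/70]
  25 → break 2 (new)  [load 25/70]
  60 → break 3 (new)  [load 60/70]
  20 → break 2  [load 45/70]
3 commercial breaks opened.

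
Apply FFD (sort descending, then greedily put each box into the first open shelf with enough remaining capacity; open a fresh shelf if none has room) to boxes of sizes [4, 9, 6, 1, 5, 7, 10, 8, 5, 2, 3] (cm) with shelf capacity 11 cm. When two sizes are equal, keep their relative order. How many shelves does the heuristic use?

6

Sorted descending: 10, 9, 8, 7, 6, 5, 5, 4, 3, 2, 1.
  10 → shelf 1 (new)  [load 10/11]
  9 → shelf 2 (new)  [load 9/11]
  8 → shelf 3 (new)  [load 8/11]
  7 → shelf 4 (new)  [load 7/11]
  6 → shelf 5 (new)  [load 6/11]
  5 → shelf 5  [load 11/11]
  5 → shelf 6 (new)  [load 5/11]
  4 → shelf 4  [load 11/11]
  3 → shelf 3  [load 11/11]
  2 → shelf 2  [load 11/11]
  1 → shelf 1  [load 11/11]
6 shelves opened.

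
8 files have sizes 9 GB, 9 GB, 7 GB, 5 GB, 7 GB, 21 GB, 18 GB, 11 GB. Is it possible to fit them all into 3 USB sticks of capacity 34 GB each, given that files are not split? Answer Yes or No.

Yes

A valid assignment using 3 USB sticks:
  USB stick 1: 21 + 11 = 32
  USB stick 2: 18 + 9 + 7 = 34
  USB stick 3: 9 + 7 + 5 = 21
Every load is within 34 GB, so 3 USB sticks suffice.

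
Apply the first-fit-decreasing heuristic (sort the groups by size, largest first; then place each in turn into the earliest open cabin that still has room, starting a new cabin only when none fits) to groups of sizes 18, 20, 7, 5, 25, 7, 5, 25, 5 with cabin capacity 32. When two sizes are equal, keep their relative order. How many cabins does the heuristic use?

Sorted descending: 25, 25, 20, 18, 7, 7, 5, 5, 5.
  25 → cabin 1 (new)  [load 25/32]
  25 → cabin 2 (new)  [load 25/32]
  20 → cabin 3 (new)  [load 20/32]
  18 → cabin 4 (new)  [load 18/32]
  7 → cabin 1  [load 32/32]
  7 → cabin 2  [load 32/32]
  5 → cabin 3  [load 25/32]
  5 → cabin 3  [load 30/32]
  5 → cabin 4  [load 23/32]
4 cabins opened.

4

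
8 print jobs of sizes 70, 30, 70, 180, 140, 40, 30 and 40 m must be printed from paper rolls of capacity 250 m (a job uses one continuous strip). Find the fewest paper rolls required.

3

Total = 180 + 140 + 70 + 70 + 40 + 40 + 30 + 30 = 600 m.
Lower bound: ⌈600/250⌉ = 3 paper rolls.
A packing using 3 paper rolls:
  roll 1: 180 + 70 = 250
  roll 2: 140 + 70 + 40 = 250
  roll 3: 40 + 30 + 30 = 100
This matches the lower bound, so 3 is optimal.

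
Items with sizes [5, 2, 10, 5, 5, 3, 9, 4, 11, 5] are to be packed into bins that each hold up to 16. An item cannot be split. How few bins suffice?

Total = 11 + 10 + 9 + 5 + 5 + 5 + 5 + 4 + 3 + 2 = 59.
Lower bound: ⌈59/16⌉ = 4 bins.
A packing using 4 bins:
  bin 1: 11 + 5 = 16
  bin 2: 10 + 5 = 15
  bin 3: 9 + 5 + 2 = 16
  bin 4: 5 + 4 + 3 = 12
This matches the lower bound, so 4 is optimal.

4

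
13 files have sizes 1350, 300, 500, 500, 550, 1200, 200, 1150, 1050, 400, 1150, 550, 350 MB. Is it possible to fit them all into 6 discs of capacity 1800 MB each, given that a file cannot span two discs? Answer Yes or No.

Yes

A valid assignment using 6 discs:
  disc 1: 1350 + 400 = 1750
  disc 2: 1200 + 550 = 1750
  disc 3: 1150 + 550 = 1700
  disc 4: 1150 + 500 = 1650
  disc 5: 1050 + 500 + 200 = 1750
  disc 6: 350 + 300 = 650
Every load is within 1800 MB, so 6 discs suffice.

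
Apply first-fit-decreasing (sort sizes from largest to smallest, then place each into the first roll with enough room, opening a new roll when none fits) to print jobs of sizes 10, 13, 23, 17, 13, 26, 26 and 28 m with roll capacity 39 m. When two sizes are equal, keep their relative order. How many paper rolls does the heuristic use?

Sorted descending: 28, 26, 26, 23, 17, 13, 13, 10.
  28 → roll 1 (new)  [load 28/39]
  26 → roll 2 (new)  [load 26/39]
  26 → roll 3 (new)  [load 26/39]
  23 → roll 4 (new)  [load 23/39]
  17 → roll 5 (new)  [load 17/39]
  13 → roll 2  [load 39/39]
  13 → roll 3  [load 39/39]
  10 → roll 1  [load 38/39]
5 paper rolls opened.

5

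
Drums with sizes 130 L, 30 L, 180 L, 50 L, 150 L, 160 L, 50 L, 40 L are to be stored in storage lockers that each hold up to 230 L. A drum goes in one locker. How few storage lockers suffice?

4

Total = 180 + 160 + 150 + 130 + 50 + 50 + 40 + 30 = 790 L.
Lower bound: ⌈790/230⌉ = 4 storage lockers.
A packing using 4 storage lockers:
  locker 1: 180 + 50 = 230
  locker 2: 160 + 50 = 210
  locker 3: 150 + 40 + 30 = 220
  locker 4: 130 = 130
This matches the lower bound, so 4 is optimal.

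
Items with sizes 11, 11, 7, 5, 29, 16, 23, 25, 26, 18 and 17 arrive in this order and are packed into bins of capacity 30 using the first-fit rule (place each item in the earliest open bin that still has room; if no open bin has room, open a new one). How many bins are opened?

  11 → bin 1 (new)  [load 11/30]
  11 → bin 1  [load 22/30]
  7 → bin 1  [load 29/30]
  5 → bin 2 (new)  [load 5/30]
  29 → bin 3 (new)  [load 29/30]
  16 → bin 2  [load 21/30]
  23 → bin 4 (new)  [load 23/30]
  25 → bin 5 (new)  [load 25/30]
  26 → bin 6 (new)  [load 26/30]
  18 → bin 7 (new)  [load 18/30]
  17 → bin 8 (new)  [load 17/30]
8 bins opened.

8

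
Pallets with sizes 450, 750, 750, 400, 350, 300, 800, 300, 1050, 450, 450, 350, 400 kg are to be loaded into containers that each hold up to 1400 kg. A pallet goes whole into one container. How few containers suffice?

Total = 1050 + 800 + 750 + 750 + 450 + 450 + 450 + 400 + 400 + 350 + 350 + 300 + 300 = 6800 kg.
Lower bound: ⌈6800/1400⌉ = 5 containers.
A packing using 6 containers:
  container 1: 1050 + 350 = 1400
  container 2: 800 + 450 = 1250
  container 3: 750 + 450 = 1200
  container 4: 750 + 450 = 1200
  container 5: 400 + 400 + 350 = 1150
  container 6: 300 + 300 = 600
No arrangement into 5 containers stays within capacity, so 6 is optimal.

6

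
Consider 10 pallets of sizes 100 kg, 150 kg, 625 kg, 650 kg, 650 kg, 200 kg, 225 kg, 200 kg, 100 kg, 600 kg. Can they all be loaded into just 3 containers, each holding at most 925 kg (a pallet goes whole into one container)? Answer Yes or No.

No

Total = 3500 kg; ⌈3500/925⌉ = 4.
At least 4 containers are required, but only 3 are allowed.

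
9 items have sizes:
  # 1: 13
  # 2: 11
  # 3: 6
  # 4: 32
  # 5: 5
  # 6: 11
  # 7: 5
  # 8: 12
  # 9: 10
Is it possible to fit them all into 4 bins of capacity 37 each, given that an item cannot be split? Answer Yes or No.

Yes

A valid assignment using 3 bins:
  bin 1: 32 + 5 = 37
  bin 2: 13 + 12 + 11 = 36
  bin 3: 11 + 10 + 6 + 5 = 32
That uses only 3 ≤ 4, so 4 bins are enough.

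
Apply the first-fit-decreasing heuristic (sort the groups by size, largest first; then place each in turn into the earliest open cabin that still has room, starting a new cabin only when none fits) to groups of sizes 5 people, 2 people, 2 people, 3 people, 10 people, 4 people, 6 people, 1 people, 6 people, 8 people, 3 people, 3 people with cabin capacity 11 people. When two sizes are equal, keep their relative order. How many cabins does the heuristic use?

Sorted descending: 10, 8, 6, 6, 5, 4, 3, 3, 3, 2, 2, 1.
  10 → cabin 1 (new)  [load 10/11]
  8 → cabin 2 (new)  [load 8/11]
  6 → cabin 3 (new)  [load 6/11]
  6 → cabin 4 (new)  [load 6/11]
  5 → cabin 3  [load 11/11]
  4 → cabin 4  [load 10/11]
  3 → cabin 2  [load 11/11]
  3 → cabin 5 (new)  [load 3/11]
  3 → cabin 5  [load 6/11]
  2 → cabin 5  [load 8/11]
  2 → cabin 5  [load 10/11]
  1 → cabin 1  [load 11/11]
5 cabins opened.

5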